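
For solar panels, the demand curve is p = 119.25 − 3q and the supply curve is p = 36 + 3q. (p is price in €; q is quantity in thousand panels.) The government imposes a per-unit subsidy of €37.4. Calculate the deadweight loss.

€116.56 thousand

Competitive equilibrium: 119.25 − 3q = 36 + 3q → q* = 13.875, p* = 77.625.
The subsidy lowers effective supply by 37.4: p = 3q − 1.4.
New quantity: 119.25 − 3q = 3q − 1.4 → q' = 20.1083.
Overproduction Δq = 20.1083 − 13.875 = 6.2333; wedge = subsidy = 37.4.
Welfare loss = ½ × 6.2333 × 37.4 = €116.56 thousand.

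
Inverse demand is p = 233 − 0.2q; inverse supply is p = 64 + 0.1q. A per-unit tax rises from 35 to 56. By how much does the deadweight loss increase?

3185

Competitive equilibrium: 233 − 0.2q = 64 + 0.1q → q* = 563.3333, p* = 120.3333.
For a per-unit tax t: Δq = t/0.3, so DWL = ½·t·(t/0.3) = t²/0.6.
At t = 35: DWL = 2041.667. At t = 56: DWL = 5226.667.
Increase = 5226.667 − 2041.667 = 3185.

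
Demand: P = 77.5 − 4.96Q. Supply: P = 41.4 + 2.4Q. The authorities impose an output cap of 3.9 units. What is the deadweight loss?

3.72

Competitive equilibrium: 77.5 − 4.96Q = 41.4 + 2.4Q → Q* = 4.9049, P* = 53.1717.
At Q = 3.9: demand price = 77.5 − 4.96·3.9 = 58.156; supply price = 41.4 + 2.4·3.9 = 50.76.
ΔQ = 4.9049 − 3.9 = 1.0049; wedge = 58.156 − 50.76 = 7.396.
DWL = ½ × 1.0049 × 7.396 = 3.72.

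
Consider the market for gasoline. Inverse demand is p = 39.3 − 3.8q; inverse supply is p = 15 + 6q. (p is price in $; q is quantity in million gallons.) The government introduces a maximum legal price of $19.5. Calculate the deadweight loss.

Competitive equilibrium: 39.3 − 3.8q = 15 + 6q → q* = 2.4796, p* = 29.8776.
At the ceiling p = 19.5, quantity supplied = (19.5 − 15)/6 = 0.75.
Willingness to pay at q' = 0.75: 39.3 − 3.8·0.75 = 36.45.
Δq = 2.4796 − 0.75 = 1.7296; wedge = 36.45 − 19.5 = 16.95.
DWL = ½ × 1.7296 × 16.95 = $14.66 million.

$14.66 million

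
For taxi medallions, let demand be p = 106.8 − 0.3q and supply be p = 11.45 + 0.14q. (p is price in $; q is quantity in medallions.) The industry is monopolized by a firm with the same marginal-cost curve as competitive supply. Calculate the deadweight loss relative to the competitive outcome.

Competitive equilibrium: 106.8 − 0.3q = 11.45 + 0.14q → q* = 216.7045, p* = 41.7886.
Marginal revenue: MR = 106.8 − 0.6q. Set MR = MC: 106.8 − 0.6q = 11.45 + 0.14q → q_m = 128.8514.
Price p_m = 106.8 − 0.3·128.8514 = 68.1446; MC(q_m) = 11.45 + 0.14·128.8514 = 29.4892.
Competitive q* = 216.7045, so Δq = 87.8531; wedge = 68.1446 − 29.4892 = 38.6554.
Welfare loss = ½ × 87.8531 × 38.6554 = $1698.

$1698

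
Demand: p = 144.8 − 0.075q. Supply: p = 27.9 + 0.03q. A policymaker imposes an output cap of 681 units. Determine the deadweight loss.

9812.89

Competitive equilibrium: 144.8 − 0.075q = 27.9 + 0.03q → q* = 1113.3333, p* = 61.3.
At q = 681: demand price = 144.8 − 0.075·681 = 93.725; supply price = 27.9 + 0.03·681 = 48.33.
Δq = 1113.3333 − 681 = 432.3333; wedge = 93.725 − 48.33 = 45.395.
DWL = ½ × 432.3333 × 45.395 = 9812.89.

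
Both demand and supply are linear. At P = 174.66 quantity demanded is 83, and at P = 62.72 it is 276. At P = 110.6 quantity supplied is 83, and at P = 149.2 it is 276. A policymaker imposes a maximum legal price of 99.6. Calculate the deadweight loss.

Demand slope = (62.72 − 174.66)/(276 − 83) = −0.58, so P = 222.8 − 0.58Q.
Supply slope = (149.2 − 110.6)/(276 − 83) = 0.2, so P = 94 + 0.2Q.
Competitive equilibrium: 222.8 − 0.58Q = 94 + 0.2Q → Q* = 165.1282, P* = 127.0256.
At the ceiling P = 99.6, quantity supplied = (99.6 − 94)/0.2 = 28.
Willingness to pay at Q' = 28: 222.8 − 0.58·28 = 206.56.
ΔQ = 165.1282 − 28 = 137.1282; wedge = 206.56 − 99.6 = 106.96.
The triangle = ½ × 137.1282 × 106.96 = 7333.62.

7333.62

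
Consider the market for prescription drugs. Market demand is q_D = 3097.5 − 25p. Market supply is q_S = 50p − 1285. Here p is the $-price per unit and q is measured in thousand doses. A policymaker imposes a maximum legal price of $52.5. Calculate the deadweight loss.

$2640.33 thousand

In inverse form: demand p = 123.9 − 0.04q, supply p = 25.7 + 0.02q.
Competitive equilibrium: 123.9 − 0.04q = 25.7 + 0.02q → q* = 1636.6667, p* = 58.4333.
At the ceiling p = 52.5, quantity supplied = (52.5 − 25.7)/0.02 = 1340.
Willingness to pay at q' = 1340: 123.9 − 0.04·1340 = 70.3.
Δq = 1636.6667 − 1340 = 296.6667; wedge = 70.3 − 52.5 = 17.8.
The triangle = ½ × 296.6667 × 17.8 = $2640.33 thousand.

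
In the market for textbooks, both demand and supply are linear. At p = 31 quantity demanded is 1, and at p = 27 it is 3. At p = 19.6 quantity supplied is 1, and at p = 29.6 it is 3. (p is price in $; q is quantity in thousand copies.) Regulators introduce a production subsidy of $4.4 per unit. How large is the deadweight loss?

$1.38 thousand

Demand slope = (27 − 31)/(3 − 1) = −2, so p = 33 − 2q.
Supply slope = (29.6 − 19.6)/(3 − 1) = 5, so p = 14.6 + 5q.
Competitive equilibrium: 33 − 2q = 14.6 + 5q → q* = 2.6286, p* = 27.7429.
The subsidy lowers effective supply by 4.4: p = 10.2 + 5q.
New quantity: 33 − 2q = 10.2 + 5q → q' = 3.2571.
Overproduction Δq = 3.2571 − 2.6286 = 0.6285; wedge = subsidy = 4.4.
Welfare loss = ½ × 0.6285 × 4.4 = $1.38 thousand.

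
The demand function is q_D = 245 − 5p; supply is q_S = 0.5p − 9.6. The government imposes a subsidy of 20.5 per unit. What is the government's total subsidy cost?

In inverse form: demand p = 49 − 0.2q, supply p = 19.2 + 2q.
Competitive equilibrium: 49 − 0.2q = 19.2 + 2q → q* = 13.5455, p* = 46.2909.
The subsidy lowers effective supply by 20.5: p = 2q − 1.3.
New quantity: 49 − 0.2q = 2q − 1.3 → q' = 22.8636.
Total subsidy cost = 20.5 × 22.8636 = 468.70.

468.70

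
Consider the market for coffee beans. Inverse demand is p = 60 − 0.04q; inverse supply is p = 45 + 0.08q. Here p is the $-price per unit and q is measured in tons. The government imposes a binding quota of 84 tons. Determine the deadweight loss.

$100.86

Competitive equilibrium: 60 − 0.04q = 45 + 0.08q → q* = 125, p* = 55.
At q = 84: demand price = 60 − 0.04·84 = 56.64; supply price = 45 + 0.08·84 = 51.72.
Δq = 125 − 84 = 41; wedge = 56.64 − 51.72 = 4.92.
Deadweight loss = ½ × 41 × 4.92 = $100.86.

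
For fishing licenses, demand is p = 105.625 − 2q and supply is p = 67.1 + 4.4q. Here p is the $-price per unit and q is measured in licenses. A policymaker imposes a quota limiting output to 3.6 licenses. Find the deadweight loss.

Competitive equilibrium: 105.625 − 2q = 67.1 + 4.4q → q* = 6.0195, p* = 93.5859.
At q = 3.6: demand price = 105.625 − 2·3.6 = 98.425; supply price = 67.1 + 4.4·3.6 = 82.94.
Δq = 6.0195 − 3.6 = 2.4195; wedge = 98.425 − 82.94 = 15.485.
Deadweight loss = ½ × 2.4195 × 15.485 = $18.73.

$18.73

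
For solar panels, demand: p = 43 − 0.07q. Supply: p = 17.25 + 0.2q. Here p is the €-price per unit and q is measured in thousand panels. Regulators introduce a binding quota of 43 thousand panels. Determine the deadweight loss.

€370.26 thousand

Competitive equilibrium: 43 − 0.07q = 17.25 + 0.2q → q* = 95.3704, p* = 36.3241.
At q = 43: demand price = 43 − 0.07·43 = 39.99; supply price = 17.25 + 0.2·43 = 25.85.
Δq = 95.3704 − 43 = 52.3704; wedge = 39.99 − 25.85 = 14.14.
Welfare loss = ½ × 52.3704 × 14.14 = €370.26 thousand.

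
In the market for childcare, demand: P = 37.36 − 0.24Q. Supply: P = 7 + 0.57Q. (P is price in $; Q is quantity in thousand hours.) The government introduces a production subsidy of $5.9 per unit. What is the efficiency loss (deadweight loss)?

$21.49 thousand

Competitive equilibrium: 37.36 − 0.24Q = 7 + 0.57Q → Q* = 37.4815, P* = 28.3644.
The subsidy lowers effective supply by 5.9: P = 1.1 + 0.57Q.
New quantity: 37.36 − 0.24Q = 1.1 + 0.57Q → Q' = 44.7654.
Overproduction ΔQ = 44.7654 − 37.4815 = 7.2839; wedge = subsidy = 5.9.
Deadweight loss = ½ × 7.2839 × 5.9 = $21.49 thousand.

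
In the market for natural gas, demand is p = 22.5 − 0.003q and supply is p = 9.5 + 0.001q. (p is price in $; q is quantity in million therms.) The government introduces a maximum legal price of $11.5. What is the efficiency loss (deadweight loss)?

$3125 million

Competitive equilibrium: 22.5 − 0.003q = 9.5 + 0.001q → q* = 3250, p* = 12.75.
At the ceiling p = 11.5, quantity supplied = (11.5 − 9.5)/0.001 = 2000.
Willingness to pay at q' = 2000: 22.5 − 0.003·2000 = 16.5.
Δq = 3250 − 2000 = 1250; wedge = 16.5 − 11.5 = 5.
DWL = ½ × 1250 × 5 = $3125 million.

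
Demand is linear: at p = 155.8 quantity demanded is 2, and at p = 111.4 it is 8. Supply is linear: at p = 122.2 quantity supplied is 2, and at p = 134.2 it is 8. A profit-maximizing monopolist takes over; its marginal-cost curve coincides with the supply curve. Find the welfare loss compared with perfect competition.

Demand slope = (111.4 − 155.8)/(8 − 2) = −7.4, so p = 170.6 − 7.4q.
Supply slope = (134.2 − 122.2)/(8 − 2) = 2, so p = 118.2 + 2q.
Competitive equilibrium: 170.6 − 7.4q = 118.2 + 2q → q* = 5.5745, p* = 129.3489.
Marginal revenue: MR = 170.6 − 14.8q. Set MR = MC: 170.6 − 14.8q = 118.2 + 2q → q_m = 3.119.
Price p_m = 170.6 − 7.4·3.119 = 147.5194; MC(q_m) = 118.2 + 2·3.119 = 124.438.
Competitive q* = 5.5745, so Δq = 2.4555; wedge = 147.5194 − 124.438 = 23.0814.
DWL = ½ × 2.4555 × 23.0814 = 28.34.

28.34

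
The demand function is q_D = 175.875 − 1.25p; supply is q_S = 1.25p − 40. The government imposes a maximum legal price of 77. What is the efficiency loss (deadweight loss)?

109.28

In inverse form: demand p = 140.7 − 0.8q, supply p = 32 + 0.8q.
Competitive equilibrium: 140.7 − 0.8q = 32 + 0.8q → q* = 67.9375, p* = 86.35.
At the ceiling p = 77, quantity supplied = (77 − 32)/0.8 = 56.25.
Willingness to pay at q' = 56.25: 140.7 − 0.8·56.25 = 95.7.
Δq = 67.9375 − 56.25 = 11.6875; wedge = 95.7 − 77 = 18.7.
Welfare loss = ½ × 11.6875 × 18.7 = 109.28.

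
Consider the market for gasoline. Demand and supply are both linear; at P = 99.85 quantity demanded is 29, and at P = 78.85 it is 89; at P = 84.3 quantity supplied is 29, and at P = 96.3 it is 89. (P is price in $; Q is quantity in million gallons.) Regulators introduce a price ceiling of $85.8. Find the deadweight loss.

$118.66 million

Demand slope = (78.85 − 99.85)/(89 − 29) = −0.35, so P = 110 − 0.35Q.
Supply slope = (96.3 − 84.3)/(89 − 29) = 0.2, so P = 78.5 + 0.2Q.
Competitive equilibrium: 110 − 0.35Q = 78.5 + 0.2Q → Q* = 57.2727, P* = 89.9545.
At the ceiling P = 85.8, quantity supplied = (85.8 − 78.5)/0.2 = 36.5.
Willingness to pay at Q' = 36.5: 110 − 0.35·36.5 = 97.225.
ΔQ = 57.2727 − 36.5 = 20.7727; wedge = 97.225 − 85.8 = 11.425.
Deadweight loss = ½ × 20.7727 × 11.425 = $118.66 million.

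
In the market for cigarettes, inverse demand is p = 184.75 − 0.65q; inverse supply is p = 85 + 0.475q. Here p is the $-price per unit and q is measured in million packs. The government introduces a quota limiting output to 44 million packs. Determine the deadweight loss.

$1122.25 million

Competitive equilibrium: 184.75 − 0.65q = 85 + 0.475q → q* = 88.6667, p* = 127.1167.
At q = 44: demand price = 184.75 − 0.65·44 = 156.15; supply price = 85 + 0.475·44 = 105.9.
Δq = 88.6667 − 44 = 44.6667; wedge = 156.15 − 105.9 = 50.25.
Deadweight loss = ½ × 44.6667 × 50.25 = $1122.25 million.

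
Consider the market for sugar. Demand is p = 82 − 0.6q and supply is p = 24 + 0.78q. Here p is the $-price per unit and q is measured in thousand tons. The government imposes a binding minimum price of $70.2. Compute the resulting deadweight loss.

$345.05 thousand

Competitive equilibrium: 82 − 0.6q = 24 + 0.78q → q* = 42.029, p* = 56.7826.
At the floor p = 70.2, quantity demanded = (82 − 70.2)/0.6 = 19.6667.
Sellers' marginal cost at q' = 19.6667: 24 + 0.78·19.6667 = 39.34.
Δq = 42.029 − 19.6667 = 22.3623; wedge = 70.2 − 39.34 = 30.86.
Welfare loss = ½ × 22.3623 × 30.86 = $345.05 thousand.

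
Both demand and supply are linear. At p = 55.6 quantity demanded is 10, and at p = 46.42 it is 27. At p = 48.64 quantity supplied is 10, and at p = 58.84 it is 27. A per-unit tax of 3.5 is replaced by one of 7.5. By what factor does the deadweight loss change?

Demand slope = (46.42 − 55.6)/(27 − 10) = −0.54, so p = 61 − 0.54q.
Supply slope = (58.84 − 48.64)/(27 − 10) = 0.6, so p = 42.64 + 0.6q.
Competitive equilibrium: 61 − 0.54q = 42.64 + 0.6q → q* = 16.1053, p* = 52.3032.
For a per-unit tax t: Δq = t/1.14, so DWL = ½·t·(t/1.14) = t²/2.28.
At t = 3.5: DWL = 5.373. At t = 7.5: DWL = 24.671.
Ratio = (7.5/3.5)² = 4.592.

4.592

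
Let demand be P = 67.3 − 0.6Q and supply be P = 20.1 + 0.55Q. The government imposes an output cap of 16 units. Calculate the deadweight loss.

Competitive equilibrium: 67.3 − 0.6Q = 20.1 + 0.55Q → Q* = 41.0435, P* = 42.6739.
At Q = 16: demand price = 67.3 − 0.6·16 = 57.7; supply price = 20.1 + 0.55·16 = 28.9.
ΔQ = 41.0435 − 16 = 25.0435; wedge = 57.7 − 28.9 = 28.8.
Deadweight loss = ½ × 25.0435 × 28.8 = 360.63.

360.63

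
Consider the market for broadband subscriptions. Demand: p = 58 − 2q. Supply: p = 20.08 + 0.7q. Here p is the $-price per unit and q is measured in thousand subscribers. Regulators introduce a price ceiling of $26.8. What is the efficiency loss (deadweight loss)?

$26.67 thousand

Competitive equilibrium: 58 − 2q = 20.08 + 0.7q → q* = 14.0444, p* = 29.9111.
At the ceiling p = 26.8, quantity supplied = (26.8 − 20.08)/0.7 = 9.6.
Willingness to pay at q' = 9.6: 58 − 2·9.6 = 38.8.
Δq = 14.0444 − 9.6 = 4.4444; wedge = 38.8 − 26.8 = 12.
DWL = ½ × 4.4444 × 12 = $26.67 thousand.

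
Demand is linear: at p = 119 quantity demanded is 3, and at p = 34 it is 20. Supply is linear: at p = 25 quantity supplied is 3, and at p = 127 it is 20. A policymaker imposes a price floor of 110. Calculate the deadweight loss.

250.26

Demand slope = (34 − 119)/(20 − 3) = −5, so p = 134 − 5q.
Supply slope = (127 − 25)/(20 − 3) = 6, so p = 7 + 6q.
Competitive equilibrium: 134 − 5q = 7 + 6q → q* = 11.5455, p* = 76.2727.
At the floor p = 110, quantity demanded = (134 − 110)/5 = 4.8.
Sellers' marginal cost at q' = 4.8: 7 + 6·4.8 = 35.8.
Δq = 11.5455 − 4.8 = 6.7455; wedge = 110 − 35.8 = 74.2.
The triangle = ½ × 6.7455 × 74.2 = 250.26.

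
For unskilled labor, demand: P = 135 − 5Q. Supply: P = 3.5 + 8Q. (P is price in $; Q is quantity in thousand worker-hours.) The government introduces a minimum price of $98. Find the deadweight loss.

$47.93 thousand

Competitive equilibrium: 135 − 5Q = 3.5 + 8Q → Q* = 10.1154, P* = 84.4231.
At the floor P = 98, quantity demanded = (135 − 98)/5 = 7.4.
Sellers' marginal cost at Q' = 7.4: 3.5 + 8·7.4 = 62.7.
ΔQ = 10.1154 − 7.4 = 2.7154; wedge = 98 − 62.7 = 35.3.
DWL = ½ × 2.7154 × 35.3 = $47.93 thousand.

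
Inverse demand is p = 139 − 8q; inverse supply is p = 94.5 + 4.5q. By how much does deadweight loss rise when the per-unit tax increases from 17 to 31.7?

28.64

Competitive equilibrium: 139 − 8q = 94.5 + 4.5q → q* = 3.56, p* = 110.52.
For a per-unit tax t: Δq = t/12.5, so DWL = ½·t·(t/12.5) = t²/25.
At t = 17: DWL = 11.56. At t = 31.7: DWL = 40.196.
Increase = 40.196 − 11.56 = 28.64.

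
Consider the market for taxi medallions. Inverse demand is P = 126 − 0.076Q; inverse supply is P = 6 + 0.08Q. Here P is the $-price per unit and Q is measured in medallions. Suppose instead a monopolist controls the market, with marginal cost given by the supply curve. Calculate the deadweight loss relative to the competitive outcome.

Competitive equilibrium: 126 − 0.076Q = 6 + 0.08Q → Q* = 769.230769, P* = 67.538462.
Marginal revenue: MR = 126 − 0.152Q. Set MR = MC: 126 − 0.152Q = 6 + 0.08Q → Q_m = 517.241379.
Price P_m = 126 − 0.076·517.241379 = 86.689655; MC(Q_m) = 6 + 0.08·517.241379 = 47.37931.
Competitive Q* = 769.230769, so ΔQ = 251.98939; wedge = 86.689655 − 47.37931 = 39.310345.
DWL = ½ × 251.98939 × 39.310345 = $4952.89.

$4952.89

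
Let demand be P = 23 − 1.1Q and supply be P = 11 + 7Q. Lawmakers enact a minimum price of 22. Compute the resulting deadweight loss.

1.33

Competitive equilibrium: 23 − 1.1Q = 11 + 7Q → Q* = 1.4815, P* = 21.3704.
At the floor P = 22, quantity demanded = (23 − 22)/1.1 = 0.9091.
Sellers' marginal cost at Q' = 0.9091: 11 + 7·0.9091 = 17.3637.
ΔQ = 1.4815 − 0.9091 = 0.5724; wedge = 22 − 17.3637 = 4.6363.
Welfare loss = ½ × 0.5724 × 4.6363 = 1.33.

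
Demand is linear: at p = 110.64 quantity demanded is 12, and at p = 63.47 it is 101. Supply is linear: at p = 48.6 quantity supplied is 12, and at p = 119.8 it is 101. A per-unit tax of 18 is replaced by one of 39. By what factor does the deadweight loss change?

Demand slope = (63.47 − 110.64)/(101 − 12) = −0.53, so p = 117 − 0.53q.
Supply slope = (119.8 − 48.6)/(101 − 12) = 0.8, so p = 39 + 0.8q.
Competitive equilibrium: 117 − 0.53q = 39 + 0.8q → q* = 58.6466, p* = 85.9173.
For a per-unit tax t: Δq = t/1.33, so DWL = ½·t·(t/1.33) = t²/2.66.
At t = 18: DWL = 121.805. At t = 39: DWL = 571.805.
Ratio = (39/18)² = 4.694.

4.694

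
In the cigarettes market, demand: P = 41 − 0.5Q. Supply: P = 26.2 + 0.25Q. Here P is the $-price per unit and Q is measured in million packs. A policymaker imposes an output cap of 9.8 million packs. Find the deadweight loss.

Competitive equilibrium: 41 − 0.5Q = 26.2 + 0.25Q → Q* = 19.7333, P* = 31.1333.
At Q = 9.8: demand price = 41 − 0.5·9.8 = 36.1; supply price = 26.2 + 0.25·9.8 = 28.65.
ΔQ = 19.7333 − 9.8 = 9.9333; wedge = 36.1 − 28.65 = 7.45.
DWL = ½ × 9.9333 × 7.45 = $37 million.

$37 million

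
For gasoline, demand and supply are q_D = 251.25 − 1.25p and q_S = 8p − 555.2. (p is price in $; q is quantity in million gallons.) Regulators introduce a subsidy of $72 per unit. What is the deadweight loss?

$2802.16 million

In inverse form: demand p = 201 − 0.8q, supply p = 69.4 + 0.125q.
Competitive equilibrium: 201 − 0.8q = 69.4 + 0.125q → q* = 142.2703, p* = 87.1838.
The subsidy lowers effective supply by 72: p = 0.125q − 2.6.
New quantity: 201 − 0.8q = 0.125q − 2.6 → q' = 220.1081.
Overproduction Δq = 220.1081 − 142.2703 = 77.8378; wedge = subsidy = 72.
DWL = ½ × 77.8378 × 72 = $2802.16 million.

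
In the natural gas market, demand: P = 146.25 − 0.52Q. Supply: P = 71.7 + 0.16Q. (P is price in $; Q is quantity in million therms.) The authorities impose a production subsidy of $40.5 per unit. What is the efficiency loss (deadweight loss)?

Competitive equilibrium: 146.25 − 0.52Q = 71.7 + 0.16Q → Q* = 109.6324, P* = 89.2412.
The subsidy lowers effective supply by 40.5: P = 31.2 + 0.16Q.
New quantity: 146.25 − 0.52Q = 31.2 + 0.16Q → Q' = 169.1912.
Overproduction ΔQ = 169.1912 − 109.6324 = 59.5588; wedge = subsidy = 40.5.
The triangle = ½ × 59.5588 × 40.5 = $1206.07 million.

$1206.07 million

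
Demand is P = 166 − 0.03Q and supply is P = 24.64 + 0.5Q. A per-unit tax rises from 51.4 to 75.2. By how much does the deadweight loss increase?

2842.53

Competitive equilibrium: 166 − 0.03Q = 24.64 + 0.5Q → Q* = 266.717, P* = 157.9985.
For a per-unit tax t: ΔQ = t/0.53, so DWL = ½·t·(t/0.53) = t²/1.06.
At t = 51.4: DWL = 2492.415. At t = 75.2: DWL = 5334.943.
Increase = 5334.943 − 2492.415 = 2842.53.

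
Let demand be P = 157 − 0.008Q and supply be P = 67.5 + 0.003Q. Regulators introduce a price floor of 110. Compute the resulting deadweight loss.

Competitive equilibrium: 157 − 0.008Q = 67.5 + 0.003Q → Q* = 8136.3636, P* = 91.9091.
At the floor P = 110, quantity demanded = (157 − 110)/0.008 = 5875.
Sellers' marginal cost at Q' = 5875: 67.5 + 0.003·5875 = 85.125.
ΔQ = 8136.3636 − 5875 = 2261.3636; wedge = 110 − 85.125 = 24.875.
Deadweight loss = ½ × 2261.3636 × 24.875 = 28125.71.

28125.71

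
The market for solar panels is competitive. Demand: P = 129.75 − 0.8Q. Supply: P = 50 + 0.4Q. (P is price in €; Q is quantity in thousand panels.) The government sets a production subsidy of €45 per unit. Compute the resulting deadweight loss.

Competitive equilibrium: 129.75 − 0.8Q = 50 + 0.4Q → Q* = 66.4583, P* = 76.5833.
The subsidy lowers effective supply by 45: P = 5 + 0.4Q.
New quantity: 129.75 − 0.8Q = 5 + 0.4Q → Q' = 103.9583.
Overproduction ΔQ = 103.9583 − 66.4583 = 37.5; wedge = subsidy = 45.
DWL = ½ × 37.5 × 45 = €843.75 thousand.

€843.75 thousand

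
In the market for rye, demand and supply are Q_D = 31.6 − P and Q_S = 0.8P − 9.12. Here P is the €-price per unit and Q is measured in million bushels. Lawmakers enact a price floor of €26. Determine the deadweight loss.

€12.84 million

In inverse form: demand P = 31.6 − Q, supply P = 11.4 + 1.25Q.
Competitive equilibrium: 31.6 − Q = 11.4 + 1.25Q → Q* = 8.9778, P* = 22.6222.
At the floor P = 26, quantity demanded = (31.6 − 26)/1 = 5.6.
Sellers' marginal cost at Q' = 5.6: 11.4 + 1.25·5.6 = 18.4.
ΔQ = 8.9778 − 5.6 = 3.3778; wedge = 26 − 18.4 = 7.6.
Welfare loss = ½ × 3.3778 × 7.6 = €12.84 million.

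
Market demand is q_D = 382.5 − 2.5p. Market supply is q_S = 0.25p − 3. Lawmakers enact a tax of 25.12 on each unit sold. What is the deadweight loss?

71.71

In inverse form: demand p = 153 − 0.4q, supply p = 12 + 4q.
Competitive equilibrium: 153 − 0.4q = 12 + 4q → q* = 32.0455, p* = 140.1818.
With the tax, the buyer price exceeds the seller price by 25.12: (153 − 0.4q) − (12 + 4q) = 25.12 → q' = 26.3364.
Δq = 32.0455 − 26.3364 = 5.7091; the wedge equals the tax, 25.12.
Deadweight loss = ½ × 5.7091 × 25.12 = 71.71.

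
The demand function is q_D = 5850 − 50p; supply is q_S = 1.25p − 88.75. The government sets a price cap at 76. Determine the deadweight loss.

1018.76

In inverse form: demand p = 117 − 0.02q, supply p = 71 + 0.8q.
Competitive equilibrium: 117 − 0.02q = 71 + 0.8q → q* = 56.0976, p* = 115.878.
At the ceiling p = 76, quantity supplied = (76 − 71)/0.8 = 6.25.
Willingness to pay at q' = 6.25: 117 − 0.02·6.25 = 116.875.
Δq = 56.0976 − 6.25 = 49.8476; wedge = 116.875 − 76 = 40.875.
Welfare loss = ½ × 49.8476 × 40.875 = 1018.76.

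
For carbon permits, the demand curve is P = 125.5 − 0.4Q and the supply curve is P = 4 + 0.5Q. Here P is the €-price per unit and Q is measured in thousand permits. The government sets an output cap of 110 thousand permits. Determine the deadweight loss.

€281.25 thousand

Competitive equilibrium: 125.5 − 0.4Q = 4 + 0.5Q → Q* = 135, P* = 71.5.
At Q = 110: demand price = 125.5 − 0.4·110 = 81.5; supply price = 4 + 0.5·110 = 59.
ΔQ = 135 − 110 = 25; wedge = 81.5 − 59 = 22.5.
Welfare loss = ½ × 25 × 22.5 = €281.25 thousand.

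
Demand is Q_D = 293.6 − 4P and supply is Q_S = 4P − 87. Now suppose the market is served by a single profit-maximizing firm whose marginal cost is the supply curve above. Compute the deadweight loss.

296.41

In inverse form: demand P = 73.4 − 0.25Q, supply P = 21.75 + 0.25Q.
Competitive equilibrium: 73.4 − 0.25Q = 21.75 + 0.25Q → Q* = 103.3, P* = 47.575.
Marginal revenue: MR = 73.4 − 0.5Q. Set MR = MC: 73.4 − 0.5Q = 21.75 + 0.25Q → Q_m = 68.8667.
Price P_m = 73.4 − 0.25·68.8667 = 56.1833; MC(Q_m) = 21.75 + 0.25·68.8667 = 38.9667.
Competitive Q* = 103.3, so ΔQ = 34.4333; wedge = 56.1833 − 38.9667 = 17.2166.
The triangle = ½ × 34.4333 × 17.2166 = 296.41.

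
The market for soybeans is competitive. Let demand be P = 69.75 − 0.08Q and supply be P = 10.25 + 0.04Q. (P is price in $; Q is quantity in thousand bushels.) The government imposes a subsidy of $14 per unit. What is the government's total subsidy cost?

$8575 thousand

Competitive equilibrium: 69.75 − 0.08Q = 10.25 + 0.04Q → Q* = 495.8333, P* = 30.0833.
The subsidy lowers effective supply by 14: P = 0.04Q − 3.75.
New quantity: 69.75 − 0.08Q = 0.04Q − 3.75 → Q' = 612.5.
Total subsidy cost = 14 × 612.5 = $8575 thousand.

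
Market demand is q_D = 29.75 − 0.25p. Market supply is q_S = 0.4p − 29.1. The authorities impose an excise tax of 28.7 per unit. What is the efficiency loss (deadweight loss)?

63.36

In inverse form: demand p = 119 − 4q, supply p = 72.75 + 2.5q.
Competitive equilibrium: 119 − 4q = 72.75 + 2.5q → q* = 7.1154, p* = 90.5385.
With the tax, the buyer price exceeds the seller price by 28.7: (119 − 4q) − (72.75 + 2.5q) = 28.7 → q' = 2.7.
Δq = 7.1154 − 2.7 = 4.4154; the wedge equals the tax, 28.7.
Deadweight loss = ½ × 4.4154 × 28.7 = 63.36.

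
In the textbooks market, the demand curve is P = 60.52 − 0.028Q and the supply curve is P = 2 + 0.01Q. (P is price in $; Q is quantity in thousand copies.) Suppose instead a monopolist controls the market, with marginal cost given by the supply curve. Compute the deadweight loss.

Competitive equilibrium: 60.52 − 0.028Q = 2 + 0.01Q → Q* = 1540, P* = 17.4.
Marginal revenue: MR = 60.52 − 0.056Q. Set MR = MC: 60.52 − 0.056Q = 2 + 0.01Q → Q_m = 886.66667.
Price P_m = 60.52 − 0.028·886.66667 = 35.69333; MC(Q_m) = 2 + 0.01·886.66667 = 10.86667.
Competitive Q* = 1540, so ΔQ = 653.33333; wedge = 35.69333 − 10.86667 = 24.82666.
The triangle = ½ × 653.33333 × 24.82666 = $8110.04 thousand.

$8110.04 thousand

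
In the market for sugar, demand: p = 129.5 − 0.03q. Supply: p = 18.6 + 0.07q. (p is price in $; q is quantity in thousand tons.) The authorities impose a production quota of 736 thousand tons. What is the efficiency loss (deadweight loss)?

Competitive equilibrium: 129.5 − 0.03q = 18.6 + 0.07q → q* = 1109, p* = 96.23.
At q = 736: demand price = 129.5 − 0.03·736 = 107.42; supply price = 18.6 + 0.07·736 = 70.12.
Δq = 1109 − 736 = 373; wedge = 107.42 − 70.12 = 37.3.
DWL = ½ × 373 × 37.3 = $6956.45 thousand.

$6956.45 thousand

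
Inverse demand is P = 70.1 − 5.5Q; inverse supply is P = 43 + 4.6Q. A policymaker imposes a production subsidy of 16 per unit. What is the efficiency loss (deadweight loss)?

Competitive equilibrium: 70.1 − 5.5Q = 43 + 4.6Q → Q* = 2.6832, P* = 55.3426.
The subsidy lowers effective supply by 16: P = 27 + 4.6Q.
New quantity: 70.1 − 5.5Q = 27 + 4.6Q → Q' = 4.2673.
Overproduction ΔQ = 4.2673 − 2.6832 = 1.5841; wedge = subsidy = 16.
Welfare loss = ½ × 1.5841 × 16 = 12.67.

12.67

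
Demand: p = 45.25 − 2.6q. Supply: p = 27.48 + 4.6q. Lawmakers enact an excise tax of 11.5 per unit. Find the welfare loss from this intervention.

Competitive equilibrium: 45.25 − 2.6q = 27.48 + 4.6q → q* = 2.4681, p* = 38.8331.
With the tax, the buyer price exceeds the seller price by 11.5: (45.25 − 2.6q) − (27.48 + 4.6q) = 11.5 → q' = 0.8708.
Δq = 2.4681 − 0.8708 = 1.5973; the wedge equals the tax, 11.5.
Welfare loss = ½ × 1.5973 × 11.5 = 9.18.

9.18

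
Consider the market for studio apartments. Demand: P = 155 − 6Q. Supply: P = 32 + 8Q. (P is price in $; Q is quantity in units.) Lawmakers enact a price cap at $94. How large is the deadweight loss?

Competitive equilibrium: 155 − 6Q = 32 + 8Q → Q* = 8.7857, P* = 102.2857.
At the ceiling P = 94, quantity supplied = (94 − 32)/8 = 7.75.
Willingness to pay at Q' = 7.75: 155 − 6·7.75 = 108.5.
ΔQ = 8.7857 − 7.75 = 1.0357; wedge = 108.5 − 94 = 14.5.
The triangle = ½ × 1.0357 × 14.5 = $7.51.

$7.51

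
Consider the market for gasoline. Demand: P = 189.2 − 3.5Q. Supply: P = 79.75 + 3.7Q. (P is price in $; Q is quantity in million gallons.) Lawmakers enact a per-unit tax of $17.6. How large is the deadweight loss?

Competitive equilibrium: 189.2 − 3.5Q = 79.75 + 3.7Q → Q* = 15.2014, P* = 135.9951.
With the tax, the buyer price exceeds the seller price by 17.6: (189.2 − 3.5Q) − (79.75 + 3.7Q) = 17.6 → Q' = 12.7569.
ΔQ = 15.2014 − 12.7569 = 2.4445; the wedge equals the tax, 17.6.
DWL = ½ × 2.4445 × 17.6 = $21.51 million.

$21.51 million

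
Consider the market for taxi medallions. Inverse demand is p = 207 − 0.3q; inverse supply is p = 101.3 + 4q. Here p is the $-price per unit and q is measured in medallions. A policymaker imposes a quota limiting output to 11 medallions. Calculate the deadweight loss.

$396.58

Competitive equilibrium: 207 − 0.3q = 101.3 + 4q → q* = 24.5814, p* = 199.6256.
At q = 11: demand price = 207 − 0.3·11 = 203.7; supply price = 101.3 + 4·11 = 145.3.
Δq = 24.5814 − 11 = 13.5814; wedge = 203.7 − 145.3 = 58.4.
The triangle = ½ × 13.5814 × 58.4 = $396.58.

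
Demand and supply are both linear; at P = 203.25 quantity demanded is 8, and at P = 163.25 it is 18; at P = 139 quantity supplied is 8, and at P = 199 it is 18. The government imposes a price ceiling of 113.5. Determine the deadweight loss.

569.78

Demand slope = (163.25 − 203.25)/(18 − 8) = −4, so P = 235.25 − 4Q.
Supply slope = (199 − 139)/(18 − 8) = 6, so P = 91 + 6Q.
Competitive equilibrium: 235.25 − 4Q = 91 + 6Q → Q* = 14.425, P* = 177.55.
At the ceiling P = 113.5, quantity supplied = (113.5 − 91)/6 = 3.75.
Willingness to pay at Q' = 3.75: 235.25 − 4·3.75 = 220.25.
ΔQ = 14.425 − 3.75 = 10.675; wedge = 220.25 − 113.5 = 106.75.
Deadweight loss = ½ × 10.675 × 106.75 = 569.78.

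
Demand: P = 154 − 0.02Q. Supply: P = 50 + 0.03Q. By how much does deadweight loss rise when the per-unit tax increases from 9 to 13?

880

Competitive equilibrium: 154 − 0.02Q = 50 + 0.03Q → Q* = 2080, P* = 112.4.
For a per-unit tax t: ΔQ = t/0.05, so DWL = ½·t·(t/0.05) = t²/0.1.
At t = 9: DWL = 810. At t = 13: DWL = 1690.
Increase = 1690 − 810 = 880.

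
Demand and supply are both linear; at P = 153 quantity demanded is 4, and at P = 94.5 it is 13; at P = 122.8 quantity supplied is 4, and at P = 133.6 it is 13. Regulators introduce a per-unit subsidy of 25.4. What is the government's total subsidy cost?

285.01

Demand slope = (94.5 − 153)/(13 − 4) = −6.5, so P = 179 − 6.5Q.
Supply slope = (133.6 − 122.8)/(13 − 4) = 1.2, so P = 118 + 1.2Q.
Competitive equilibrium: 179 − 6.5Q = 118 + 1.2Q → Q* = 7.9221, P* = 127.5065.
The subsidy lowers effective supply by 25.4: P = 92.6 + 1.2Q.
New quantity: 179 − 6.5Q = 92.6 + 1.2Q → Q' = 11.2208.
Total subsidy cost = 25.4 × 11.2208 = 285.01.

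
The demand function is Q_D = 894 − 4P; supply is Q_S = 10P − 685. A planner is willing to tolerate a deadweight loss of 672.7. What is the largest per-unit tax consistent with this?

In inverse form: demand P = 223.5 − 0.25Q, supply P = 68.5 + 0.1Q.
Competitive equilibrium: 223.5 − 0.25Q = 68.5 + 0.1Q → Q* = 442.8571, P* = 112.7857.
A tax t gives ΔQ = t/0.35 and wedge t, so DWL = t²/0.7.
t²/0.7 = 672.7 → t² = 470.89 → t = 21.7.

21.7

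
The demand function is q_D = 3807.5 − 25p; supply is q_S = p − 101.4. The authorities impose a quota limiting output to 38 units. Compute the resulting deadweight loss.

62.26

In inverse form: demand p = 152.3 − 0.04q, supply p = 101.4 + q.
Competitive equilibrium: 152.3 − 0.04q = 101.4 + q → q* = 48.9423, p* = 150.3423.
At q = 38: demand price = 152.3 − 0.04·38 = 150.78; supply price = 101.4 + 1·38 = 139.4.
Δq = 48.9423 − 38 = 10.9423; wedge = 150.78 − 139.4 = 11.38.
DWL = ½ × 10.9423 × 11.38 = 62.26.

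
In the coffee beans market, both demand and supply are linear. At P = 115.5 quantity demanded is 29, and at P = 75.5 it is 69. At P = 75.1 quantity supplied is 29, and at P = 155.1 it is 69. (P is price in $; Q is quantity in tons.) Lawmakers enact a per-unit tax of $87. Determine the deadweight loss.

Demand slope = (75.5 − 115.5)/(69 − 29) = −1, so P = 144.5 − Q.
Supply slope = (155.1 − 75.1)/(69 − 29) = 2, so P = 17.1 + 2Q.
Competitive equilibrium: 144.5 − Q = 17.1 + 2Q → Q* = 42.4667, P* = 102.0333.
With the tax, the buyer price exceeds the seller price by 87: (144.5 − Q) − (17.1 + 2Q) = 87 → Q' = 13.4667.
ΔQ = 42.4667 − 13.4667 = 29; the wedge equals the tax, 87.
Welfare loss = ½ × 29 × 87 = $1261.50.

$1261.50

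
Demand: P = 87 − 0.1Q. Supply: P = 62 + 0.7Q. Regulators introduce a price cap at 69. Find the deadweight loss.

180.625

Competitive equilibrium: 87 − 0.1Q = 62 + 0.7Q → Q* = 31.25, P* = 83.875.
At the ceiling P = 69, quantity supplied = (69 − 62)/0.7 = 10.
Willingness to pay at Q' = 10: 87 − 0.1·10 = 86.
ΔQ = 31.25 − 10 = 21.25; wedge = 86 − 69 = 17.
The triangle = ½ × 21.25 × 17 = 180.625.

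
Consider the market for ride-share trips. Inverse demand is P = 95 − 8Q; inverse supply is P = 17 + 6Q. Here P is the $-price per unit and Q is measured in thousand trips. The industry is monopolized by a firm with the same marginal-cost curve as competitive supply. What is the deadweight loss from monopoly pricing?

$28.73 thousand

Competitive equilibrium: 95 − 8Q = 17 + 6Q → Q* = 5.5714, P* = 50.4286.
Marginal revenue: MR = 95 − 16Q. Set MR = MC: 95 − 16Q = 17 + 6Q → Q_m = 3.5455.
Price P_m = 95 − 8·3.5455 = 66.636; MC(Q_m) = 17 + 6·3.5455 = 38.273.
Competitive Q* = 5.5714, so ΔQ = 2.0259; wedge = 66.636 − 38.273 = 28.363.
Deadweight loss = ½ × 2.0259 × 28.363 = $28.73 thousand.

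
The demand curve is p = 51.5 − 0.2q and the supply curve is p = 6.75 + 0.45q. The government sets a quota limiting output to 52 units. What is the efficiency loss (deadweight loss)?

92.23

Competitive equilibrium: 51.5 − 0.2q = 6.75 + 0.45q → q* = 68.8462, p* = 37.7308.
At q = 52: demand price = 51.5 − 0.2·52 = 41.1; supply price = 6.75 + 0.45·52 = 30.15.
Δq = 68.8462 − 52 = 16.8462; wedge = 41.1 − 30.15 = 10.95.
Deadweight loss = ½ × 16.8462 × 10.95 = 92.23.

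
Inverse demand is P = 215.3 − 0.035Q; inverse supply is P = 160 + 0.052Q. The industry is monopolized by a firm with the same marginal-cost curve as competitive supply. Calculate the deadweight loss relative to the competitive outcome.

1446.50

Competitive equilibrium: 215.3 − 0.035Q = 160 + 0.052Q → Q* = 635.63218, P* = 193.05287.
Marginal revenue: MR = 215.3 − 0.07Q. Set MR = MC: 215.3 − 0.07Q = 160 + 0.052Q → Q_m = 453.27869.
Price P_m = 215.3 − 0.035·453.27869 = 199.43525; MC(Q_m) = 160 + 0.052·453.27869 = 183.57049.
Competitive Q* = 635.63218, so ΔQ = 182.35349; wedge = 199.43525 − 183.57049 = 15.86476.
Welfare loss = ½ × 182.35349 × 15.86476 = 1446.50.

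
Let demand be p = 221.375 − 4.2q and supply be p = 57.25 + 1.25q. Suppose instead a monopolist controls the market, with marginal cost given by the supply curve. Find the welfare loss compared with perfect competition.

468.13

Competitive equilibrium: 221.375 − 4.2q = 57.25 + 1.25q → q* = 30.1147, p* = 94.8933.
Marginal revenue: MR = 221.375 − 8.4q. Set MR = MC: 221.375 − 8.4q = 57.25 + 1.25q → q_m = 17.0078.
Price p_m = 221.375 − 4.2·17.0078 = 149.9422; MC(q_m) = 57.25 + 1.25·17.0078 = 78.5098.
Competitive q* = 30.1147, so Δq = 13.1069; wedge = 149.9422 − 78.5098 = 71.4324.
Welfare loss = ½ × 13.1069 × 71.4324 = 468.13.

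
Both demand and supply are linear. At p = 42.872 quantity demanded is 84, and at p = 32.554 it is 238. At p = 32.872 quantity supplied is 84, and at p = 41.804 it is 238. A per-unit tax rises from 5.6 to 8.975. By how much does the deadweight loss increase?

196.76

Demand slope = (32.554 − 42.872)/(238 − 84) = −0.067, so p = 48.5 − 0.067q.
Supply slope = (41.804 − 32.872)/(238 − 84) = 0.058, so p = 28 + 0.058q.
Competitive equilibrium: 48.5 − 0.067q = 28 + 0.058q → q* = 164, p* = 37.512.
For a per-unit tax t: Δq = t/0.125, so DWL = ½·t·(t/0.125) = t²/0.25.
At t = 5.6: DWL = 125.44. At t = 8.975: DWL = 322.203.
Increase = 322.203 − 125.44 = 196.76.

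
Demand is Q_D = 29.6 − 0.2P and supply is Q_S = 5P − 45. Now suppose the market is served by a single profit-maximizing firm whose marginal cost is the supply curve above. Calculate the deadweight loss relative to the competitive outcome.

446.41

In inverse form: demand P = 148 − 5Q, supply P = 9 + 0.2Q.
Competitive equilibrium: 148 − 5Q = 9 + 0.2Q → Q* = 26.7308, P* = 14.3462.
Marginal revenue: MR = 148 − 10Q. Set MR = MC: 148 − 10Q = 9 + 0.2Q → Q_m = 13.6275.
Price P_m = 148 − 5·13.6275 = 79.8625; MC(Q_m) = 9 + 0.2·13.6275 = 11.7255.
Competitive Q* = 26.7308, so ΔQ = 13.1033; wedge = 79.8625 − 11.7255 = 68.137.
Deadweight loss = ½ × 13.1033 × 68.137 = 446.41.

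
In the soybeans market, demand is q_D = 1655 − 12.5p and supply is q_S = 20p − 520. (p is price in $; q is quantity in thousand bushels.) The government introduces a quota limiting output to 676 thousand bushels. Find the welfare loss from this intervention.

$1319.19 thousand

In inverse form: demand p = 132.4 − 0.08q, supply p = 26 + 0.05q.
Competitive equilibrium: 132.4 − 0.08q = 26 + 0.05q → q* = 818.4615, p* = 66.9231.
At q = 676: demand price = 132.4 − 0.08·676 = 78.32; supply price = 26 + 0.05·676 = 59.8.
Δq = 818.4615 − 676 = 142.4615; wedge = 78.32 − 59.8 = 18.52.
The triangle = ½ × 142.4615 × 18.52 = $1319.19 thousand.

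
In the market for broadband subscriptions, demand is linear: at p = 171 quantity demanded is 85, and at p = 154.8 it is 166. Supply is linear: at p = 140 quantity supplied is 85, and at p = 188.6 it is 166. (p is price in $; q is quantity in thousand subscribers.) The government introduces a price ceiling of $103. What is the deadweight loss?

Demand slope = (154.8 − 171)/(166 − 85) = −0.2, so p = 188 − 0.2q.
Supply slope = (188.6 − 140)/(166 − 85) = 0.6, so p = 89 + 0.6q.
Competitive equilibrium: 188 − 0.2q = 89 + 0.6q → q* = 123.75, p* = 163.25.
At the ceiling p = 103, quantity supplied = (103 − 89)/0.6 = 23.3333.
Willingness to pay at q' = 23.3333: 188 − 0.2·23.3333 = 183.3333.
Δq = 123.75 − 23.3333 = 100.4167; wedge = 183.3333 − 103 = 80.3333.
DWL = ½ × 100.4167 × 80.3333 = $4033.40 thousand.

$4033.40 thousand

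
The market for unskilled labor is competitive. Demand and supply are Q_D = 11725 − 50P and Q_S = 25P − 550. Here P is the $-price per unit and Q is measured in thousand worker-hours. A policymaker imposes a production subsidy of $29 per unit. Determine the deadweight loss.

In inverse form: demand P = 234.5 − 0.02Q, supply P = 22 + 0.04Q.
Competitive equilibrium: 234.5 − 0.02Q = 22 + 0.04Q → Q* = 3541.6667, P* = 163.6667.
The subsidy lowers effective supply by 29: P = 0.04Q − 7.
New quantity: 234.5 − 0.02Q = 0.04Q − 7 → Q' = 4025.
Overproduction ΔQ = 4025 − 3541.6667 = 483.3333; wedge = subsidy = 29.
The triangle = ½ × 483.3333 × 29 = $7008.33 thousand.

$7008.33 thousand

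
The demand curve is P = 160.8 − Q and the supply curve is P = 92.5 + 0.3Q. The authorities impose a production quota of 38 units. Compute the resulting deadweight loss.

137.39

Competitive equilibrium: 160.8 − Q = 92.5 + 0.3Q → Q* = 52.5385, P* = 108.2615.
At Q = 38: demand price = 160.8 − 1·38 = 122.8; supply price = 92.5 + 0.3·38 = 103.9.
ΔQ = 52.5385 − 38 = 14.5385; wedge = 122.8 − 103.9 = 18.9.
Deadweight loss = ½ × 14.5385 × 18.9 = 137.39.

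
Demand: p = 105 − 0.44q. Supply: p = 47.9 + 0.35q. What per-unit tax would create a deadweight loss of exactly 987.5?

Competitive equilibrium: 105 − 0.44q = 47.9 + 0.35q → q* = 72.2785, p* = 73.1975.
A tax t gives Δq = t/0.79 and wedge t, so DWL = t²/1.58.
t²/1.58 = 987.5 → t² = 1560.25 → t = 39.5.

39.5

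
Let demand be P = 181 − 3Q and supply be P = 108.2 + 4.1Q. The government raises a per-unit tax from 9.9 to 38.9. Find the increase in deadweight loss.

Competitive equilibrium: 181 − 3Q = 108.2 + 4.1Q → Q* = 10.2535, P* = 150.2394.
For a per-unit tax t: ΔQ = t/7.1, so DWL = ½·t·(t/7.1) = t²/14.2.
At t = 9.9: DWL = 6.902. At t = 38.9: DWL = 106.564.
Increase = 106.564 − 6.902 = 99.66.

99.66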